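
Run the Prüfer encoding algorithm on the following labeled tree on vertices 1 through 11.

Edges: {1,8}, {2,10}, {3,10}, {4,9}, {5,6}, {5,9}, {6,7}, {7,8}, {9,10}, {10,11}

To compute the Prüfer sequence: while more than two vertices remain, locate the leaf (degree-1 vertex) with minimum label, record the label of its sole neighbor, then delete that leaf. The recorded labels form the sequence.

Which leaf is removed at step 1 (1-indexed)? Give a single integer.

Step 1: current leaves = {1,2,3,4,11}. Remove leaf 1 (neighbor: 8).

Answer: 1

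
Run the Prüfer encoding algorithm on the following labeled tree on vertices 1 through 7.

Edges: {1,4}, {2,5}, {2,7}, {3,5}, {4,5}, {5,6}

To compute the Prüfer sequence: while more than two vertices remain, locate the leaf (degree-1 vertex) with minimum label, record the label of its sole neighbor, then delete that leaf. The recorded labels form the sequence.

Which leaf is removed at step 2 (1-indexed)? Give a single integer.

Step 1: current leaves = {1,3,6,7}. Remove leaf 1 (neighbor: 4).
Step 2: current leaves = {3,4,6,7}. Remove leaf 3 (neighbor: 5).

Answer: 3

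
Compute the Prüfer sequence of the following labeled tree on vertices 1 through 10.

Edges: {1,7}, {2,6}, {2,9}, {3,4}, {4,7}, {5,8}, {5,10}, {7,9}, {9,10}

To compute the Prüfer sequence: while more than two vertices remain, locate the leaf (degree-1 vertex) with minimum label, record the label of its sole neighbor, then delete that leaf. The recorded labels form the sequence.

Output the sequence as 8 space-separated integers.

Step 1: leaves = {1,3,6,8}. Remove smallest leaf 1, emit neighbor 7.
Step 2: leaves = {3,6,8}. Remove smallest leaf 3, emit neighbor 4.
Step 3: leaves = {4,6,8}. Remove smallest leaf 4, emit neighbor 7.
Step 4: leaves = {6,7,8}. Remove smallest leaf 6, emit neighbor 2.
Step 5: leaves = {2,7,8}. Remove smallest leaf 2, emit neighbor 9.
Step 6: leaves = {7,8}. Remove smallest leaf 7, emit neighbor 9.
Step 7: leaves = {8,9}. Remove smallest leaf 8, emit neighbor 5.
Step 8: leaves = {5,9}. Remove smallest leaf 5, emit neighbor 10.
Done: 2 vertices remain (9, 10). Sequence = [7 4 7 2 9 9 5 10]

Answer: 7 4 7 2 9 9 5 10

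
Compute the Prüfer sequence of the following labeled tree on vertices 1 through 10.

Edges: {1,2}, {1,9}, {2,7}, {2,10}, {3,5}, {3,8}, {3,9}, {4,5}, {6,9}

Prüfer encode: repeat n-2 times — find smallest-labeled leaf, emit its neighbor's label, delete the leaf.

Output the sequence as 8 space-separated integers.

Step 1: leaves = {4,6,7,8,10}. Remove smallest leaf 4, emit neighbor 5.
Step 2: leaves = {5,6,7,8,10}. Remove smallest leaf 5, emit neighbor 3.
Step 3: leaves = {6,7,8,10}. Remove smallest leaf 6, emit neighbor 9.
Step 4: leaves = {7,8,10}. Remove smallest leaf 7, emit neighbor 2.
Step 5: leaves = {8,10}. Remove smallest leaf 8, emit neighbor 3.
Step 6: leaves = {3,10}. Remove smallest leaf 3, emit neighbor 9.
Step 7: leaves = {9,10}. Remove smallest leaf 9, emit neighbor 1.
Step 8: leaves = {1,10}. Remove smallest leaf 1, emit neighbor 2.
Done: 2 vertices remain (2, 10). Sequence = [5 3 9 2 3 9 1 2]

Answer: 5 3 9 2 3 9 1 2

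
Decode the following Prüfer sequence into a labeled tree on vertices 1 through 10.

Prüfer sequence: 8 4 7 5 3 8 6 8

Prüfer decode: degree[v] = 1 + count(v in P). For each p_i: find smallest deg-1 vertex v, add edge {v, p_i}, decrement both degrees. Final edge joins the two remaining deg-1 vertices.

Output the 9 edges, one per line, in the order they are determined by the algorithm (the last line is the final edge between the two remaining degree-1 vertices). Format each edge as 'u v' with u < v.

Initial degrees: {1:1, 2:1, 3:2, 4:2, 5:2, 6:2, 7:2, 8:4, 9:1, 10:1}
Step 1: smallest deg-1 vertex = 1, p_1 = 8. Add edge {1,8}. Now deg[1]=0, deg[8]=3.
Step 2: smallest deg-1 vertex = 2, p_2 = 4. Add edge {2,4}. Now deg[2]=0, deg[4]=1.
Step 3: smallest deg-1 vertex = 4, p_3 = 7. Add edge {4,7}. Now deg[4]=0, deg[7]=1.
Step 4: smallest deg-1 vertex = 7, p_4 = 5. Add edge {5,7}. Now deg[7]=0, deg[5]=1.
Step 5: smallest deg-1 vertex = 5, p_5 = 3. Add edge {3,5}. Now deg[5]=0, deg[3]=1.
Step 6: smallest deg-1 vertex = 3, p_6 = 8. Add edge {3,8}. Now deg[3]=0, deg[8]=2.
Step 7: smallest deg-1 vertex = 9, p_7 = 6. Add edge {6,9}. Now deg[9]=0, deg[6]=1.
Step 8: smallest deg-1 vertex = 6, p_8 = 8. Add edge {6,8}. Now deg[6]=0, deg[8]=1.
Final: two remaining deg-1 vertices are 8, 10. Add edge {8,10}.

Answer: 1 8
2 4
4 7
5 7
3 5
3 8
6 9
6 8
8 10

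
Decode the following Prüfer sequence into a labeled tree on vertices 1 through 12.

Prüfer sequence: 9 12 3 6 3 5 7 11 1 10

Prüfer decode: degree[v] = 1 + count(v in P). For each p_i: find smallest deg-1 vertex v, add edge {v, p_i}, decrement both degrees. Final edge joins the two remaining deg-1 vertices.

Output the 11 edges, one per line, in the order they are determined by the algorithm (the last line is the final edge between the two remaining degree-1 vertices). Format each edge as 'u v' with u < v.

Answer: 2 9
4 12
3 8
6 9
3 6
3 5
5 7
7 11
1 11
1 10
10 12

Derivation:
Initial degrees: {1:2, 2:1, 3:3, 4:1, 5:2, 6:2, 7:2, 8:1, 9:2, 10:2, 11:2, 12:2}
Step 1: smallest deg-1 vertex = 2, p_1 = 9. Add edge {2,9}. Now deg[2]=0, deg[9]=1.
Step 2: smallest deg-1 vertex = 4, p_2 = 12. Add edge {4,12}. Now deg[4]=0, deg[12]=1.
Step 3: smallest deg-1 vertex = 8, p_3 = 3. Add edge {3,8}. Now deg[8]=0, deg[3]=2.
Step 4: smallest deg-1 vertex = 9, p_4 = 6. Add edge {6,9}. Now deg[9]=0, deg[6]=1.
Step 5: smallest deg-1 vertex = 6, p_5 = 3. Add edge {3,6}. Now deg[6]=0, deg[3]=1.
Step 6: smallest deg-1 vertex = 3, p_6 = 5. Add edge {3,5}. Now deg[3]=0, deg[5]=1.
Step 7: smallest deg-1 vertex = 5, p_7 = 7. Add edge {5,7}. Now deg[5]=0, deg[7]=1.
Step 8: smallest deg-1 vertex = 7, p_8 = 11. Add edge {7,11}. Now deg[7]=0, deg[11]=1.
Step 9: smallest deg-1 vertex = 11, p_9 = 1. Add edge {1,11}. Now deg[11]=0, deg[1]=1.
Step 10: smallest deg-1 vertex = 1, p_10 = 10. Add edge {1,10}. Now deg[1]=0, deg[10]=1.
Final: two remaining deg-1 vertices are 10, 12. Add edge {10,12}.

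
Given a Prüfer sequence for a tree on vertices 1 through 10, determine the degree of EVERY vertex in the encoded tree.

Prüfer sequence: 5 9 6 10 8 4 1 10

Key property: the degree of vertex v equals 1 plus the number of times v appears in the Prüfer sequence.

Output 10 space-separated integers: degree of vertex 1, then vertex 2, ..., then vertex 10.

p_1 = 5: count[5] becomes 1
p_2 = 9: count[9] becomes 1
p_3 = 6: count[6] becomes 1
p_4 = 10: count[10] becomes 1
p_5 = 8: count[8] becomes 1
p_6 = 4: count[4] becomes 1
p_7 = 1: count[1] becomes 1
p_8 = 10: count[10] becomes 2
Degrees (1 + count): deg[1]=1+1=2, deg[2]=1+0=1, deg[3]=1+0=1, deg[4]=1+1=2, deg[5]=1+1=2, deg[6]=1+1=2, deg[7]=1+0=1, deg[8]=1+1=2, deg[9]=1+1=2, deg[10]=1+2=3

Answer: 2 1 1 2 2 2 1 2 2 3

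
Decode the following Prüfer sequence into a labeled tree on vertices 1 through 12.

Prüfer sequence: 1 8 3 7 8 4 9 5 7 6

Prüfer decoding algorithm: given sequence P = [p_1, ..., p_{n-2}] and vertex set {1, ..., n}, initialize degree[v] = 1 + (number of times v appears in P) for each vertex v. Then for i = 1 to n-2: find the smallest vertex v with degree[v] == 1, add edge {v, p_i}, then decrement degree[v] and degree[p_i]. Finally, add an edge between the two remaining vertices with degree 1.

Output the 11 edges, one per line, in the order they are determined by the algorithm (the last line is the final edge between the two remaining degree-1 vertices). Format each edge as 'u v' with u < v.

Answer: 1 2
1 8
3 10
3 7
8 11
4 8
4 9
5 9
5 7
6 7
6 12

Derivation:
Initial degrees: {1:2, 2:1, 3:2, 4:2, 5:2, 6:2, 7:3, 8:3, 9:2, 10:1, 11:1, 12:1}
Step 1: smallest deg-1 vertex = 2, p_1 = 1. Add edge {1,2}. Now deg[2]=0, deg[1]=1.
Step 2: smallest deg-1 vertex = 1, p_2 = 8. Add edge {1,8}. Now deg[1]=0, deg[8]=2.
Step 3: smallest deg-1 vertex = 10, p_3 = 3. Add edge {3,10}. Now deg[10]=0, deg[3]=1.
Step 4: smallest deg-1 vertex = 3, p_4 = 7. Add edge {3,7}. Now deg[3]=0, deg[7]=2.
Step 5: smallest deg-1 vertex = 11, p_5 = 8. Add edge {8,11}. Now deg[11]=0, deg[8]=1.
Step 6: smallest deg-1 vertex = 8, p_6 = 4. Add edge {4,8}. Now deg[8]=0, deg[4]=1.
Step 7: smallest deg-1 vertex = 4, p_7 = 9. Add edge {4,9}. Now deg[4]=0, deg[9]=1.
Step 8: smallest deg-1 vertex = 9, p_8 = 5. Add edge {5,9}. Now deg[9]=0, deg[5]=1.
Step 9: smallest deg-1 vertex = 5, p_9 = 7. Add edge {5,7}. Now deg[5]=0, deg[7]=1.
Step 10: smallest deg-1 vertex = 7, p_10 = 6. Add edge {6,7}. Now deg[7]=0, deg[6]=1.
Final: two remaining deg-1 vertices are 6, 12. Add edge {6,12}.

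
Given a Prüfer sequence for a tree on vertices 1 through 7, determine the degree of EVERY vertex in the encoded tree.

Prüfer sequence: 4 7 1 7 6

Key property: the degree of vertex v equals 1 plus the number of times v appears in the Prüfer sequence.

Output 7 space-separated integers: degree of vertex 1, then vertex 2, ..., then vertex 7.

Answer: 2 1 1 2 1 2 3

Derivation:
p_1 = 4: count[4] becomes 1
p_2 = 7: count[7] becomes 1
p_3 = 1: count[1] becomes 1
p_4 = 7: count[7] becomes 2
p_5 = 6: count[6] becomes 1
Degrees (1 + count): deg[1]=1+1=2, deg[2]=1+0=1, deg[3]=1+0=1, deg[4]=1+1=2, deg[5]=1+0=1, deg[6]=1+1=2, deg[7]=1+2=3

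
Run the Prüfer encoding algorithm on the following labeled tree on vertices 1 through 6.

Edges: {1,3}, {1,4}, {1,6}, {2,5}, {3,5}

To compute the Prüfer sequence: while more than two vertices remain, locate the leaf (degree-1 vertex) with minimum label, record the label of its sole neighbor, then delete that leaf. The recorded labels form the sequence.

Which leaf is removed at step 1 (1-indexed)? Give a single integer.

Answer: 2

Derivation:
Step 1: current leaves = {2,4,6}. Remove leaf 2 (neighbor: 5).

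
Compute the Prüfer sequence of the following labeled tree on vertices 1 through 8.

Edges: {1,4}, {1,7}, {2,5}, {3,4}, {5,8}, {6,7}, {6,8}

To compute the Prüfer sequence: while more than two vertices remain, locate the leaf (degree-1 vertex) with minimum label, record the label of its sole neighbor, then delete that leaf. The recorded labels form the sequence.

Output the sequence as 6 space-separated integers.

Answer: 5 4 1 7 8 6

Derivation:
Step 1: leaves = {2,3}. Remove smallest leaf 2, emit neighbor 5.
Step 2: leaves = {3,5}. Remove smallest leaf 3, emit neighbor 4.
Step 3: leaves = {4,5}. Remove smallest leaf 4, emit neighbor 1.
Step 4: leaves = {1,5}. Remove smallest leaf 1, emit neighbor 7.
Step 5: leaves = {5,7}. Remove smallest leaf 5, emit neighbor 8.
Step 6: leaves = {7,8}. Remove smallest leaf 7, emit neighbor 6.
Done: 2 vertices remain (6, 8). Sequence = [5 4 1 7 8 6]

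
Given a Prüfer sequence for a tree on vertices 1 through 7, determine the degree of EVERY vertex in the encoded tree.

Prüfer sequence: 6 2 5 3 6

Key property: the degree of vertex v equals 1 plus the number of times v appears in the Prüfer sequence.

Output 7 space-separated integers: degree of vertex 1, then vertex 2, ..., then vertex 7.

p_1 = 6: count[6] becomes 1
p_2 = 2: count[2] becomes 1
p_3 = 5: count[5] becomes 1
p_4 = 3: count[3] becomes 1
p_5 = 6: count[6] becomes 2
Degrees (1 + count): deg[1]=1+0=1, deg[2]=1+1=2, deg[3]=1+1=2, deg[4]=1+0=1, deg[5]=1+1=2, deg[6]=1+2=3, deg[7]=1+0=1

Answer: 1 2 2 1 2 3 1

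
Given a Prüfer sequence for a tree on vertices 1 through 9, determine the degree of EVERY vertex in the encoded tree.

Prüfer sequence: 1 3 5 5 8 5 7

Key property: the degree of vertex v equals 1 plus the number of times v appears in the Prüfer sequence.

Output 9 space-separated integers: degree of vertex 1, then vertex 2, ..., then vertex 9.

p_1 = 1: count[1] becomes 1
p_2 = 3: count[3] becomes 1
p_3 = 5: count[5] becomes 1
p_4 = 5: count[5] becomes 2
p_5 = 8: count[8] becomes 1
p_6 = 5: count[5] becomes 3
p_7 = 7: count[7] becomes 1
Degrees (1 + count): deg[1]=1+1=2, deg[2]=1+0=1, deg[3]=1+1=2, deg[4]=1+0=1, deg[5]=1+3=4, deg[6]=1+0=1, deg[7]=1+1=2, deg[8]=1+1=2, deg[9]=1+0=1

Answer: 2 1 2 1 4 1 2 2 1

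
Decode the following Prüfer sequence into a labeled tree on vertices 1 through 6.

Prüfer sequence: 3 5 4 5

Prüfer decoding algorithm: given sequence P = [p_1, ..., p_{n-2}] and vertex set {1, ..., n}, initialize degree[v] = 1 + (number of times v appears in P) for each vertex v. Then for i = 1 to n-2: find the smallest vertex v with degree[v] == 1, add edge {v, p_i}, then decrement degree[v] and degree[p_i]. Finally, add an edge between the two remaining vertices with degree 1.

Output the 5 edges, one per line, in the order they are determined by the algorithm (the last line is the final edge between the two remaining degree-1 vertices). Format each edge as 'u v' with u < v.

Initial degrees: {1:1, 2:1, 3:2, 4:2, 5:3, 6:1}
Step 1: smallest deg-1 vertex = 1, p_1 = 3. Add edge {1,3}. Now deg[1]=0, deg[3]=1.
Step 2: smallest deg-1 vertex = 2, p_2 = 5. Add edge {2,5}. Now deg[2]=0, deg[5]=2.
Step 3: smallest deg-1 vertex = 3, p_3 = 4. Add edge {3,4}. Now deg[3]=0, deg[4]=1.
Step 4: smallest deg-1 vertex = 4, p_4 = 5. Add edge {4,5}. Now deg[4]=0, deg[5]=1.
Final: two remaining deg-1 vertices are 5, 6. Add edge {5,6}.

Answer: 1 3
2 5
3 4
4 5
5 6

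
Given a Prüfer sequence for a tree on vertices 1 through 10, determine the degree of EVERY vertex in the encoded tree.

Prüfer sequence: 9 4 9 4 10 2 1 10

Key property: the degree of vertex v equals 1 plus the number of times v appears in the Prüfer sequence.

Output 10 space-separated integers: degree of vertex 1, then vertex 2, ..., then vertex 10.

Answer: 2 2 1 3 1 1 1 1 3 3

Derivation:
p_1 = 9: count[9] becomes 1
p_2 = 4: count[4] becomes 1
p_3 = 9: count[9] becomes 2
p_4 = 4: count[4] becomes 2
p_5 = 10: count[10] becomes 1
p_6 = 2: count[2] becomes 1
p_7 = 1: count[1] becomes 1
p_8 = 10: count[10] becomes 2
Degrees (1 + count): deg[1]=1+1=2, deg[2]=1+1=2, deg[3]=1+0=1, deg[4]=1+2=3, deg[5]=1+0=1, deg[6]=1+0=1, deg[7]=1+0=1, deg[8]=1+0=1, deg[9]=1+2=3, deg[10]=1+2=3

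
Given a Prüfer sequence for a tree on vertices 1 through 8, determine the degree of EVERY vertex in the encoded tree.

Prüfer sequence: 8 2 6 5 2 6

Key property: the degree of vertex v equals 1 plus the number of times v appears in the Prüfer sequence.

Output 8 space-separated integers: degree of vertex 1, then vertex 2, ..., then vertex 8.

p_1 = 8: count[8] becomes 1
p_2 = 2: count[2] becomes 1
p_3 = 6: count[6] becomes 1
p_4 = 5: count[5] becomes 1
p_5 = 2: count[2] becomes 2
p_6 = 6: count[6] becomes 2
Degrees (1 + count): deg[1]=1+0=1, deg[2]=1+2=3, deg[3]=1+0=1, deg[4]=1+0=1, deg[5]=1+1=2, deg[6]=1+2=3, deg[7]=1+0=1, deg[8]=1+1=2

Answer: 1 3 1 1 2 3 1 2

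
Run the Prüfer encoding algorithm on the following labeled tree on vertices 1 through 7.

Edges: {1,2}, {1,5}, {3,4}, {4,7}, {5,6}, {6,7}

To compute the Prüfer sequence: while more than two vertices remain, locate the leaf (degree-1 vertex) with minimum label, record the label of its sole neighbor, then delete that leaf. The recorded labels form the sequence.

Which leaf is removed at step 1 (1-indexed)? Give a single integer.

Answer: 2

Derivation:
Step 1: current leaves = {2,3}. Remove leaf 2 (neighbor: 1).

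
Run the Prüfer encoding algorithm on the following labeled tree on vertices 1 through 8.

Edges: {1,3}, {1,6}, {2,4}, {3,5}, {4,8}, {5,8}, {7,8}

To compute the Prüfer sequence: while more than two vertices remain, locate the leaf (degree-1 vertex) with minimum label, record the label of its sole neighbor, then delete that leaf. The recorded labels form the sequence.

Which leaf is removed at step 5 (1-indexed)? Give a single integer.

Step 1: current leaves = {2,6,7}. Remove leaf 2 (neighbor: 4).
Step 2: current leaves = {4,6,7}. Remove leaf 4 (neighbor: 8).
Step 3: current leaves = {6,7}. Remove leaf 6 (neighbor: 1).
Step 4: current leaves = {1,7}. Remove leaf 1 (neighbor: 3).
Step 5: current leaves = {3,7}. Remove leaf 3 (neighbor: 5).

Answer: 3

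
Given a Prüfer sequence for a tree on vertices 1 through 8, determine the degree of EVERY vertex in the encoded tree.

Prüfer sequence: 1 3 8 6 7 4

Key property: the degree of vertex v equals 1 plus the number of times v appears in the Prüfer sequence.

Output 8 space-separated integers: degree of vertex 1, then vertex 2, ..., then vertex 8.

p_1 = 1: count[1] becomes 1
p_2 = 3: count[3] becomes 1
p_3 = 8: count[8] becomes 1
p_4 = 6: count[6] becomes 1
p_5 = 7: count[7] becomes 1
p_6 = 4: count[4] becomes 1
Degrees (1 + count): deg[1]=1+1=2, deg[2]=1+0=1, deg[3]=1+1=2, deg[4]=1+1=2, deg[5]=1+0=1, deg[6]=1+1=2, deg[7]=1+1=2, deg[8]=1+1=2

Answer: 2 1 2 2 1 2 2 2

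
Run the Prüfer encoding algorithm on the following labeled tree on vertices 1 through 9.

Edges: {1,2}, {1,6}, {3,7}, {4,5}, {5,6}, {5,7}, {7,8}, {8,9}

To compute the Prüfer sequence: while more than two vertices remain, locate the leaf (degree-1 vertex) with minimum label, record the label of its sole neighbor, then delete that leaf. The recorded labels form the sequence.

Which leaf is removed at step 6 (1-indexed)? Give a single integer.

Step 1: current leaves = {2,3,4,9}. Remove leaf 2 (neighbor: 1).
Step 2: current leaves = {1,3,4,9}. Remove leaf 1 (neighbor: 6).
Step 3: current leaves = {3,4,6,9}. Remove leaf 3 (neighbor: 7).
Step 4: current leaves = {4,6,9}. Remove leaf 4 (neighbor: 5).
Step 5: current leaves = {6,9}. Remove leaf 6 (neighbor: 5).
Step 6: current leaves = {5,9}. Remove leaf 5 (neighbor: 7).

Answer: 5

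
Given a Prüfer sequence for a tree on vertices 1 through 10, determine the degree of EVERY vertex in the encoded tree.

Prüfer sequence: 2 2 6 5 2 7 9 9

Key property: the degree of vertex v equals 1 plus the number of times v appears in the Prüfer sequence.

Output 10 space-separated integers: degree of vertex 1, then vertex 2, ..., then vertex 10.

p_1 = 2: count[2] becomes 1
p_2 = 2: count[2] becomes 2
p_3 = 6: count[6] becomes 1
p_4 = 5: count[5] becomes 1
p_5 = 2: count[2] becomes 3
p_6 = 7: count[7] becomes 1
p_7 = 9: count[9] becomes 1
p_8 = 9: count[9] becomes 2
Degrees (1 + count): deg[1]=1+0=1, deg[2]=1+3=4, deg[3]=1+0=1, deg[4]=1+0=1, deg[5]=1+1=2, deg[6]=1+1=2, deg[7]=1+1=2, deg[8]=1+0=1, deg[9]=1+2=3, deg[10]=1+0=1

Answer: 1 4 1 1 2 2 2 1 3 1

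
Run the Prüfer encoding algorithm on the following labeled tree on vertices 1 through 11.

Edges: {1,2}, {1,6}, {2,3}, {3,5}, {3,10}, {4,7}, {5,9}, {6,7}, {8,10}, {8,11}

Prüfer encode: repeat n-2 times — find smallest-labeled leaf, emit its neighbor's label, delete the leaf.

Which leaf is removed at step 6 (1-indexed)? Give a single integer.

Step 1: current leaves = {4,9,11}. Remove leaf 4 (neighbor: 7).
Step 2: current leaves = {7,9,11}. Remove leaf 7 (neighbor: 6).
Step 3: current leaves = {6,9,11}. Remove leaf 6 (neighbor: 1).
Step 4: current leaves = {1,9,11}. Remove leaf 1 (neighbor: 2).
Step 5: current leaves = {2,9,11}. Remove leaf 2 (neighbor: 3).
Step 6: current leaves = {9,11}. Remove leaf 9 (neighbor: 5).

Answer: 9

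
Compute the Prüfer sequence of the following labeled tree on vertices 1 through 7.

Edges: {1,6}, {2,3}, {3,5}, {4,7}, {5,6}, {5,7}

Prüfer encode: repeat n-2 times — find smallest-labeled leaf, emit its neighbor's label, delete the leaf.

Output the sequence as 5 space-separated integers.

Step 1: leaves = {1,2,4}. Remove smallest leaf 1, emit neighbor 6.
Step 2: leaves = {2,4,6}. Remove smallest leaf 2, emit neighbor 3.
Step 3: leaves = {3,4,6}. Remove smallest leaf 3, emit neighbor 5.
Step 4: leaves = {4,6}. Remove smallest leaf 4, emit neighbor 7.
Step 5: leaves = {6,7}. Remove smallest leaf 6, emit neighbor 5.
Done: 2 vertices remain (5, 7). Sequence = [6 3 5 7 5]

Answer: 6 3 5 7 5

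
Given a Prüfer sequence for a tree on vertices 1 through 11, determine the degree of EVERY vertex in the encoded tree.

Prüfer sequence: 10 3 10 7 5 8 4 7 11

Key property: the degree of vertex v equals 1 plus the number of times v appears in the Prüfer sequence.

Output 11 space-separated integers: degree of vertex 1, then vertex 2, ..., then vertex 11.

Answer: 1 1 2 2 2 1 3 2 1 3 2

Derivation:
p_1 = 10: count[10] becomes 1
p_2 = 3: count[3] becomes 1
p_3 = 10: count[10] becomes 2
p_4 = 7: count[7] becomes 1
p_5 = 5: count[5] becomes 1
p_6 = 8: count[8] becomes 1
p_7 = 4: count[4] becomes 1
p_8 = 7: count[7] becomes 2
p_9 = 11: count[11] becomes 1
Degrees (1 + count): deg[1]=1+0=1, deg[2]=1+0=1, deg[3]=1+1=2, deg[4]=1+1=2, deg[5]=1+1=2, deg[6]=1+0=1, deg[7]=1+2=3, deg[8]=1+1=2, deg[9]=1+0=1, deg[10]=1+2=3, deg[11]=1+1=2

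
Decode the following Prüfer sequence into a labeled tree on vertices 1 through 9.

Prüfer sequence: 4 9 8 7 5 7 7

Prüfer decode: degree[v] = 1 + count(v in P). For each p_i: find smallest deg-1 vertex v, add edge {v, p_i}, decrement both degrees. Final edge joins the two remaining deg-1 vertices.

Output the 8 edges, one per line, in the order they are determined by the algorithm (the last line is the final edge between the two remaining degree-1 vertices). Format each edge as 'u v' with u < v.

Answer: 1 4
2 9
3 8
4 7
5 6
5 7
7 8
7 9

Derivation:
Initial degrees: {1:1, 2:1, 3:1, 4:2, 5:2, 6:1, 7:4, 8:2, 9:2}
Step 1: smallest deg-1 vertex = 1, p_1 = 4. Add edge {1,4}. Now deg[1]=0, deg[4]=1.
Step 2: smallest deg-1 vertex = 2, p_2 = 9. Add edge {2,9}. Now deg[2]=0, deg[9]=1.
Step 3: smallest deg-1 vertex = 3, p_3 = 8. Add edge {3,8}. Now deg[3]=0, deg[8]=1.
Step 4: smallest deg-1 vertex = 4, p_4 = 7. Add edge {4,7}. Now deg[4]=0, deg[7]=3.
Step 5: smallest deg-1 vertex = 6, p_5 = 5. Add edge {5,6}. Now deg[6]=0, deg[5]=1.
Step 6: smallest deg-1 vertex = 5, p_6 = 7. Add edge {5,7}. Now deg[5]=0, deg[7]=2.
Step 7: smallest deg-1 vertex = 8, p_7 = 7. Add edge {7,8}. Now deg[8]=0, deg[7]=1.
Final: two remaining deg-1 vertices are 7, 9. Add edge {7,9}.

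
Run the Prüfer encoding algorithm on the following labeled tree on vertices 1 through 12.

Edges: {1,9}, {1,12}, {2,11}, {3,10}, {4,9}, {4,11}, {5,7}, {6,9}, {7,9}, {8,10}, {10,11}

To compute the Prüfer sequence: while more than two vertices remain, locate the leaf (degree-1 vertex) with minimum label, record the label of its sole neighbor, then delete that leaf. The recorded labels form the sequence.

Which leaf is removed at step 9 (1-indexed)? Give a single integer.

Step 1: current leaves = {2,3,5,6,8,12}. Remove leaf 2 (neighbor: 11).
Step 2: current leaves = {3,5,6,8,12}. Remove leaf 3 (neighbor: 10).
Step 3: current leaves = {5,6,8,12}. Remove leaf 5 (neighbor: 7).
Step 4: current leaves = {6,7,8,12}. Remove leaf 6 (neighbor: 9).
Step 5: current leaves = {7,8,12}. Remove leaf 7 (neighbor: 9).
Step 6: current leaves = {8,12}. Remove leaf 8 (neighbor: 10).
Step 7: current leaves = {10,12}. Remove leaf 10 (neighbor: 11).
Step 8: current leaves = {11,12}. Remove leaf 11 (neighbor: 4).
Step 9: current leaves = {4,12}. Remove leaf 4 (neighbor: 9).

Answer: 4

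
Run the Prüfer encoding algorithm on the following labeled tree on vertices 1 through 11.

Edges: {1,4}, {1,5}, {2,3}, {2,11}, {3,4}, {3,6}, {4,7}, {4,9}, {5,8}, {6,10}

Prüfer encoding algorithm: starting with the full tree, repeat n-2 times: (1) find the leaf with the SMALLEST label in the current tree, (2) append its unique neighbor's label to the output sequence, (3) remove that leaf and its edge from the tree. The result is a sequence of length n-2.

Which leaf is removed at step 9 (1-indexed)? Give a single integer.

Answer: 3

Derivation:
Step 1: current leaves = {7,8,9,10,11}. Remove leaf 7 (neighbor: 4).
Step 2: current leaves = {8,9,10,11}. Remove leaf 8 (neighbor: 5).
Step 3: current leaves = {5,9,10,11}. Remove leaf 5 (neighbor: 1).
Step 4: current leaves = {1,9,10,11}. Remove leaf 1 (neighbor: 4).
Step 5: current leaves = {9,10,11}. Remove leaf 9 (neighbor: 4).
Step 6: current leaves = {4,10,11}. Remove leaf 4 (neighbor: 3).
Step 7: current leaves = {10,11}. Remove leaf 10 (neighbor: 6).
Step 8: current leaves = {6,11}. Remove leaf 6 (neighbor: 3).
Step 9: current leaves = {3,11}. Remove leaf 3 (neighbor: 2).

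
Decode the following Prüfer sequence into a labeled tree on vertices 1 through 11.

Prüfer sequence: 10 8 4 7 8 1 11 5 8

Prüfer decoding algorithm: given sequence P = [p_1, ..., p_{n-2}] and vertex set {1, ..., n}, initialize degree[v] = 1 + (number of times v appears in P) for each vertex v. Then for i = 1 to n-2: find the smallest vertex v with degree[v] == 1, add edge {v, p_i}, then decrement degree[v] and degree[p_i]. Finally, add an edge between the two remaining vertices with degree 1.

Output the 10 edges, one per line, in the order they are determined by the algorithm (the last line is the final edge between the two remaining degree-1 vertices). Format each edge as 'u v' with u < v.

Initial degrees: {1:2, 2:1, 3:1, 4:2, 5:2, 6:1, 7:2, 8:4, 9:1, 10:2, 11:2}
Step 1: smallest deg-1 vertex = 2, p_1 = 10. Add edge {2,10}. Now deg[2]=0, deg[10]=1.
Step 2: smallest deg-1 vertex = 3, p_2 = 8. Add edge {3,8}. Now deg[3]=0, deg[8]=3.
Step 3: smallest deg-1 vertex = 6, p_3 = 4. Add edge {4,6}. Now deg[6]=0, deg[4]=1.
Step 4: smallest deg-1 vertex = 4, p_4 = 7. Add edge {4,7}. Now deg[4]=0, deg[7]=1.
Step 5: smallest deg-1 vertex = 7, p_5 = 8. Add edge {7,8}. Now deg[7]=0, deg[8]=2.
Step 6: smallest deg-1 vertex = 9, p_6 = 1. Add edge {1,9}. Now deg[9]=0, deg[1]=1.
Step 7: smallest deg-1 vertex = 1, p_7 = 11. Add edge {1,11}. Now deg[1]=0, deg[11]=1.
Step 8: smallest deg-1 vertex = 10, p_8 = 5. Add edge {5,10}. Now deg[10]=0, deg[5]=1.
Step 9: smallest deg-1 vertex = 5, p_9 = 8. Add edge {5,8}. Now deg[5]=0, deg[8]=1.
Final: two remaining deg-1 vertices are 8, 11. Add edge {8,11}.

Answer: 2 10
3 8
4 6
4 7
7 8
1 9
1 11
5 10
5 8
8 11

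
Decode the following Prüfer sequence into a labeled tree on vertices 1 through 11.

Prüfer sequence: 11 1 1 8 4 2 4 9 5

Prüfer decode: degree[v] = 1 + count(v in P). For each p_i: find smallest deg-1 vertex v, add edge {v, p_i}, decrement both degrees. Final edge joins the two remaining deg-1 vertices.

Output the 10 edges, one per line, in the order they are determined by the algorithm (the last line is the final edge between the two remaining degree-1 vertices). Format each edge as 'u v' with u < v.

Initial degrees: {1:3, 2:2, 3:1, 4:3, 5:2, 6:1, 7:1, 8:2, 9:2, 10:1, 11:2}
Step 1: smallest deg-1 vertex = 3, p_1 = 11. Add edge {3,11}. Now deg[3]=0, deg[11]=1.
Step 2: smallest deg-1 vertex = 6, p_2 = 1. Add edge {1,6}. Now deg[6]=0, deg[1]=2.
Step 3: smallest deg-1 vertex = 7, p_3 = 1. Add edge {1,7}. Now deg[7]=0, deg[1]=1.
Step 4: smallest deg-1 vertex = 1, p_4 = 8. Add edge {1,8}. Now deg[1]=0, deg[8]=1.
Step 5: smallest deg-1 vertex = 8, p_5 = 4. Add edge {4,8}. Now deg[8]=0, deg[4]=2.
Step 6: smallest deg-1 vertex = 10, p_6 = 2. Add edge {2,10}. Now deg[10]=0, deg[2]=1.
Step 7: smallest deg-1 vertex = 2, p_7 = 4. Add edge {2,4}. Now deg[2]=0, deg[4]=1.
Step 8: smallest deg-1 vertex = 4, p_8 = 9. Add edge {4,9}. Now deg[4]=0, deg[9]=1.
Step 9: smallest deg-1 vertex = 9, p_9 = 5. Add edge {5,9}. Now deg[9]=0, deg[5]=1.
Final: two remaining deg-1 vertices are 5, 11. Add edge {5,11}.

Answer: 3 11
1 6
1 7
1 8
4 8
2 10
2 4
4 9
5 9
5 11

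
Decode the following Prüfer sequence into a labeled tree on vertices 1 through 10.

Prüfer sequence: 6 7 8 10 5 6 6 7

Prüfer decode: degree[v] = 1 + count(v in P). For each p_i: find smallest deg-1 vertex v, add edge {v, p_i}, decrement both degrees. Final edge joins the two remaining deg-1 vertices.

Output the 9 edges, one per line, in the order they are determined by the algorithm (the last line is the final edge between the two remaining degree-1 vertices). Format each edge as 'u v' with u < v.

Answer: 1 6
2 7
3 8
4 10
5 8
5 6
6 9
6 7
7 10

Derivation:
Initial degrees: {1:1, 2:1, 3:1, 4:1, 5:2, 6:4, 7:3, 8:2, 9:1, 10:2}
Step 1: smallest deg-1 vertex = 1, p_1 = 6. Add edge {1,6}. Now deg[1]=0, deg[6]=3.
Step 2: smallest deg-1 vertex = 2, p_2 = 7. Add edge {2,7}. Now deg[2]=0, deg[7]=2.
Step 3: smallest deg-1 vertex = 3, p_3 = 8. Add edge {3,8}. Now deg[3]=0, deg[8]=1.
Step 4: smallest deg-1 vertex = 4, p_4 = 10. Add edge {4,10}. Now deg[4]=0, deg[10]=1.
Step 5: smallest deg-1 vertex = 8, p_5 = 5. Add edge {5,8}. Now deg[8]=0, deg[5]=1.
Step 6: smallest deg-1 vertex = 5, p_6 = 6. Add edge {5,6}. Now deg[5]=0, deg[6]=2.
Step 7: smallest deg-1 vertex = 9, p_7 = 6. Add edge {6,9}. Now deg[9]=0, deg[6]=1.
Step 8: smallest deg-1 vertex = 6, p_8 = 7. Add edge {6,7}. Now deg[6]=0, deg[7]=1.
Final: two remaining deg-1 vertices are 7, 10. Add edge {7,10}.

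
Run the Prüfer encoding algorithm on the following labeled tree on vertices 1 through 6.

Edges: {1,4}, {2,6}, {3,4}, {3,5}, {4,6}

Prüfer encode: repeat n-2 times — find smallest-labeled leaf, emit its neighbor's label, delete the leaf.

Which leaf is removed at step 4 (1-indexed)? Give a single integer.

Step 1: current leaves = {1,2,5}. Remove leaf 1 (neighbor: 4).
Step 2: current leaves = {2,5}. Remove leaf 2 (neighbor: 6).
Step 3: current leaves = {5,6}. Remove leaf 5 (neighbor: 3).
Step 4: current leaves = {3,6}. Remove leaf 3 (neighbor: 4).

Answer: 3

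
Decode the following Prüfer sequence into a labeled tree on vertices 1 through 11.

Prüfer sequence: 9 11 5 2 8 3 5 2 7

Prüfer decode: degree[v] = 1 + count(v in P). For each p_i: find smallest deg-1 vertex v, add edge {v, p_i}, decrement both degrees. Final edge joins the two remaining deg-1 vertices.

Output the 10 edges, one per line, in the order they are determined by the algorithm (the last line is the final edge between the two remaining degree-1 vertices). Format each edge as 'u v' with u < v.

Answer: 1 9
4 11
5 6
2 9
8 10
3 8
3 5
2 5
2 7
7 11

Derivation:
Initial degrees: {1:1, 2:3, 3:2, 4:1, 5:3, 6:1, 7:2, 8:2, 9:2, 10:1, 11:2}
Step 1: smallest deg-1 vertex = 1, p_1 = 9. Add edge {1,9}. Now deg[1]=0, deg[9]=1.
Step 2: smallest deg-1 vertex = 4, p_2 = 11. Add edge {4,11}. Now deg[4]=0, deg[11]=1.
Step 3: smallest deg-1 vertex = 6, p_3 = 5. Add edge {5,6}. Now deg[6]=0, deg[5]=2.
Step 4: smallest deg-1 vertex = 9, p_4 = 2. Add edge {2,9}. Now deg[9]=0, deg[2]=2.
Step 5: smallest deg-1 vertex = 10, p_5 = 8. Add edge {8,10}. Now deg[10]=0, deg[8]=1.
Step 6: smallest deg-1 vertex = 8, p_6 = 3. Add edge {3,8}. Now deg[8]=0, deg[3]=1.
Step 7: smallest deg-1 vertex = 3, p_7 = 5. Add edge {3,5}. Now deg[3]=0, deg[5]=1.
Step 8: smallest deg-1 vertex = 5, p_8 = 2. Add edge {2,5}. Now deg[5]=0, deg[2]=1.
Step 9: smallest deg-1 vertex = 2, p_9 = 7. Add edge {2,7}. Now deg[2]=0, deg[7]=1.
Final: two remaining deg-1 vertices are 7, 11. Add edge {7,11}.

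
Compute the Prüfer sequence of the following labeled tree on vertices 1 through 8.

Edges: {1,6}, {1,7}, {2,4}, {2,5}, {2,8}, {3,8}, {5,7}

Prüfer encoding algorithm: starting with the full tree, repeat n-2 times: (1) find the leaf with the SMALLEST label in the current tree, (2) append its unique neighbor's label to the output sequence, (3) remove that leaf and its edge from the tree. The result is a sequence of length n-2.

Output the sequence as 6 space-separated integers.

Answer: 8 2 1 7 5 2

Derivation:
Step 1: leaves = {3,4,6}. Remove smallest leaf 3, emit neighbor 8.
Step 2: leaves = {4,6,8}. Remove smallest leaf 4, emit neighbor 2.
Step 3: leaves = {6,8}. Remove smallest leaf 6, emit neighbor 1.
Step 4: leaves = {1,8}. Remove smallest leaf 1, emit neighbor 7.
Step 5: leaves = {7,8}. Remove smallest leaf 7, emit neighbor 5.
Step 6: leaves = {5,8}. Remove smallest leaf 5, emit neighbor 2.
Done: 2 vertices remain (2, 8). Sequence = [8 2 1 7 5 2]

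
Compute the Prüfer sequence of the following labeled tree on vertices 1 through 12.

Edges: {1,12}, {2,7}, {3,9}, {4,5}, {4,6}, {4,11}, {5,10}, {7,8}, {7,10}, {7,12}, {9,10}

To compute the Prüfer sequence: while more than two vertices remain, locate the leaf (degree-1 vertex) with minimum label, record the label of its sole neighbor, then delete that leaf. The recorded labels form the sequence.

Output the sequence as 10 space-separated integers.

Step 1: leaves = {1,2,3,6,8,11}. Remove smallest leaf 1, emit neighbor 12.
Step 2: leaves = {2,3,6,8,11,12}. Remove smallest leaf 2, emit neighbor 7.
Step 3: leaves = {3,6,8,11,12}. Remove smallest leaf 3, emit neighbor 9.
Step 4: leaves = {6,8,9,11,12}. Remove smallest leaf 6, emit neighbor 4.
Step 5: leaves = {8,9,11,12}. Remove smallest leaf 8, emit neighbor 7.
Step 6: leaves = {9,11,12}. Remove smallest leaf 9, emit neighbor 10.
Step 7: leaves = {11,12}. Remove smallest leaf 11, emit neighbor 4.
Step 8: leaves = {4,12}. Remove smallest leaf 4, emit neighbor 5.
Step 9: leaves = {5,12}. Remove smallest leaf 5, emit neighbor 10.
Step 10: leaves = {10,12}. Remove smallest leaf 10, emit neighbor 7.
Done: 2 vertices remain (7, 12). Sequence = [12 7 9 4 7 10 4 5 10 7]

Answer: 12 7 9 4 7 10 4 5 10 7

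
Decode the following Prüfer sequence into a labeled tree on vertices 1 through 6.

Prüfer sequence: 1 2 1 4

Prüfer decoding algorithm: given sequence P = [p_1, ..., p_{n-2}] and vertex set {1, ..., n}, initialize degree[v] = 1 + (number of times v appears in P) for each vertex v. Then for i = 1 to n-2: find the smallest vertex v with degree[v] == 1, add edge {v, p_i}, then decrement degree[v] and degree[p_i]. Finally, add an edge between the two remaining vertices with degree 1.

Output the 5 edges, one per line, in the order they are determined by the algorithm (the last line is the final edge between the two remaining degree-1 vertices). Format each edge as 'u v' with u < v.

Initial degrees: {1:3, 2:2, 3:1, 4:2, 5:1, 6:1}
Step 1: smallest deg-1 vertex = 3, p_1 = 1. Add edge {1,3}. Now deg[3]=0, deg[1]=2.
Step 2: smallest deg-1 vertex = 5, p_2 = 2. Add edge {2,5}. Now deg[5]=0, deg[2]=1.
Step 3: smallest deg-1 vertex = 2, p_3 = 1. Add edge {1,2}. Now deg[2]=0, deg[1]=1.
Step 4: smallest deg-1 vertex = 1, p_4 = 4. Add edge {1,4}. Now deg[1]=0, deg[4]=1.
Final: two remaining deg-1 vertices are 4, 6. Add edge {4,6}.

Answer: 1 3
2 5
1 2
1 4
4 6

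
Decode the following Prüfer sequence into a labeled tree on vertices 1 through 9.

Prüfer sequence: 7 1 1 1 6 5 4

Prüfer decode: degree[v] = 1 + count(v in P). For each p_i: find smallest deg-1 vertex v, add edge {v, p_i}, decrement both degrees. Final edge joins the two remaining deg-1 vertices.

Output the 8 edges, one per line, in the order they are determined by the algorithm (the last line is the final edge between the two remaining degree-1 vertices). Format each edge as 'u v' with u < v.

Answer: 2 7
1 3
1 7
1 8
1 6
5 6
4 5
4 9

Derivation:
Initial degrees: {1:4, 2:1, 3:1, 4:2, 5:2, 6:2, 7:2, 8:1, 9:1}
Step 1: smallest deg-1 vertex = 2, p_1 = 7. Add edge {2,7}. Now deg[2]=0, deg[7]=1.
Step 2: smallest deg-1 vertex = 3, p_2 = 1. Add edge {1,3}. Now deg[3]=0, deg[1]=3.
Step 3: smallest deg-1 vertex = 7, p_3 = 1. Add edge {1,7}. Now deg[7]=0, deg[1]=2.
Step 4: smallest deg-1 vertex = 8, p_4 = 1. Add edge {1,8}. Now deg[8]=0, deg[1]=1.
Step 5: smallest deg-1 vertex = 1, p_5 = 6. Add edge {1,6}. Now deg[1]=0, deg[6]=1.
Step 6: smallest deg-1 vertex = 6, p_6 = 5. Add edge {5,6}. Now deg[6]=0, deg[5]=1.
Step 7: smallest deg-1 vertex = 5, p_7 = 4. Add edge {4,5}. Now deg[5]=0, deg[4]=1.
Final: two remaining deg-1 vertices are 4, 9. Add edge {4,9}.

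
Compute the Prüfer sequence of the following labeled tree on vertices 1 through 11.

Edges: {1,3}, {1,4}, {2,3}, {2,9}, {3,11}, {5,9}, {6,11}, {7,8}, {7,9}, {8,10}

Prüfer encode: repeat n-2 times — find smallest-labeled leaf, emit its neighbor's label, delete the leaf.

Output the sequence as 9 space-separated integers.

Answer: 1 3 9 11 8 7 9 2 3

Derivation:
Step 1: leaves = {4,5,6,10}. Remove smallest leaf 4, emit neighbor 1.
Step 2: leaves = {1,5,6,10}. Remove smallest leaf 1, emit neighbor 3.
Step 3: leaves = {5,6,10}. Remove smallest leaf 5, emit neighbor 9.
Step 4: leaves = {6,10}. Remove smallest leaf 6, emit neighbor 11.
Step 5: leaves = {10,11}. Remove smallest leaf 10, emit neighbor 8.
Step 6: leaves = {8,11}. Remove smallest leaf 8, emit neighbor 7.
Step 7: leaves = {7,11}. Remove smallest leaf 7, emit neighbor 9.
Step 8: leaves = {9,11}. Remove smallest leaf 9, emit neighbor 2.
Step 9: leaves = {2,11}. Remove smallest leaf 2, emit neighbor 3.
Done: 2 vertices remain (3, 11). Sequence = [1 3 9 11 8 7 9 2 3]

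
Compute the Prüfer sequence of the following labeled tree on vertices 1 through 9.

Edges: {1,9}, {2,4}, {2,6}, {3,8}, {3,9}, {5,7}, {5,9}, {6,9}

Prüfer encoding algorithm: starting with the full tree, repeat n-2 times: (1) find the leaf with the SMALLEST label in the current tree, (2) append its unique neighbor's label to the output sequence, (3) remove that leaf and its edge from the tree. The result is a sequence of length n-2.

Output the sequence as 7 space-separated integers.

Step 1: leaves = {1,4,7,8}. Remove smallest leaf 1, emit neighbor 9.
Step 2: leaves = {4,7,8}. Remove smallest leaf 4, emit neighbor 2.
Step 3: leaves = {2,7,8}. Remove smallest leaf 2, emit neighbor 6.
Step 4: leaves = {6,7,8}. Remove smallest leaf 6, emit neighbor 9.
Step 5: leaves = {7,8}. Remove smallest leaf 7, emit neighbor 5.
Step 6: leaves = {5,8}. Remove smallest leaf 5, emit neighbor 9.
Step 7: leaves = {8,9}. Remove smallest leaf 8, emit neighbor 3.
Done: 2 vertices remain (3, 9). Sequence = [9 2 6 9 5 9 3]

Answer: 9 2 6 9 5 9 3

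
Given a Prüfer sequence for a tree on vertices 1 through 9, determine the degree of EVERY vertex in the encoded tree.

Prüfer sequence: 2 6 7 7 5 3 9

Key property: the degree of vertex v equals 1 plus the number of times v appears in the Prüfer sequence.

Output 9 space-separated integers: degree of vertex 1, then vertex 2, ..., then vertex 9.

Answer: 1 2 2 1 2 2 3 1 2

Derivation:
p_1 = 2: count[2] becomes 1
p_2 = 6: count[6] becomes 1
p_3 = 7: count[7] becomes 1
p_4 = 7: count[7] becomes 2
p_5 = 5: count[5] becomes 1
p_6 = 3: count[3] becomes 1
p_7 = 9: count[9] becomes 1
Degrees (1 + count): deg[1]=1+0=1, deg[2]=1+1=2, deg[3]=1+1=2, deg[4]=1+0=1, deg[5]=1+1=2, deg[6]=1+1=2, deg[7]=1+2=3, deg[8]=1+0=1, deg[9]=1+1=2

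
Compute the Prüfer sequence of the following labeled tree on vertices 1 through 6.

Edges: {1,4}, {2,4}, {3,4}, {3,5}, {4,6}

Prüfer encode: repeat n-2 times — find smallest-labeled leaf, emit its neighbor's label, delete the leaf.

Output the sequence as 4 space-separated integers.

Answer: 4 4 3 4

Derivation:
Step 1: leaves = {1,2,5,6}. Remove smallest leaf 1, emit neighbor 4.
Step 2: leaves = {2,5,6}. Remove smallest leaf 2, emit neighbor 4.
Step 3: leaves = {5,6}. Remove smallest leaf 5, emit neighbor 3.
Step 4: leaves = {3,6}. Remove smallest leaf 3, emit neighbor 4.
Done: 2 vertices remain (4, 6). Sequence = [4 4 3 4]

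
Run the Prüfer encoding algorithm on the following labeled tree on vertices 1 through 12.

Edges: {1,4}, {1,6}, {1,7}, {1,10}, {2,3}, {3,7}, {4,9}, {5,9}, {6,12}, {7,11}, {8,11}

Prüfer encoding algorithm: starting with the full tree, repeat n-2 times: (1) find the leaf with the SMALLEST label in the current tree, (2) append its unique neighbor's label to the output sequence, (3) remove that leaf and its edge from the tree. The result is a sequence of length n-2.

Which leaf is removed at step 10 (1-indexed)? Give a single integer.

Answer: 1

Derivation:
Step 1: current leaves = {2,5,8,10,12}. Remove leaf 2 (neighbor: 3).
Step 2: current leaves = {3,5,8,10,12}. Remove leaf 3 (neighbor: 7).
Step 3: current leaves = {5,8,10,12}. Remove leaf 5 (neighbor: 9).
Step 4: current leaves = {8,9,10,12}. Remove leaf 8 (neighbor: 11).
Step 5: current leaves = {9,10,11,12}. Remove leaf 9 (neighbor: 4).
Step 6: current leaves = {4,10,11,12}. Remove leaf 4 (neighbor: 1).
Step 7: current leaves = {10,11,12}. Remove leaf 10 (neighbor: 1).
Step 8: current leaves = {11,12}. Remove leaf 11 (neighbor: 7).
Step 9: current leaves = {7,12}. Remove leaf 7 (neighbor: 1).
Step 10: current leaves = {1,12}. Remove leaf 1 (neighbor: 6).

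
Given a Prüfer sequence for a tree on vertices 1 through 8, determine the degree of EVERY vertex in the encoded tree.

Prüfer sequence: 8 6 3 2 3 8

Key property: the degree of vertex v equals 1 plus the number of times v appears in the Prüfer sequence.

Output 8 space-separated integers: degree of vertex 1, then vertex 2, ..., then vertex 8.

p_1 = 8: count[8] becomes 1
p_2 = 6: count[6] becomes 1
p_3 = 3: count[3] becomes 1
p_4 = 2: count[2] becomes 1
p_5 = 3: count[3] becomes 2
p_6 = 8: count[8] becomes 2
Degrees (1 + count): deg[1]=1+0=1, deg[2]=1+1=2, deg[3]=1+2=3, deg[4]=1+0=1, deg[5]=1+0=1, deg[6]=1+1=2, deg[7]=1+0=1, deg[8]=1+2=3

Answer: 1 2 3 1 1 2 1 3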